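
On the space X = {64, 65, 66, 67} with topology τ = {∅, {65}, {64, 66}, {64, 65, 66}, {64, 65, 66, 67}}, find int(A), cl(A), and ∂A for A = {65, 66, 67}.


int(A) = {65}, cl(A) = {64, 65, 66, 67}, ∂A = {64, 66, 67}.

Closed sets in (X, τ) are complements of opens:
  closed(X, τ) = {∅, {67}, {65, 67}, {64, 66, 67}, {64, 65, 66, 67}}.
int(A) = ⋃ {U ∈ τ : U ⊆ A}. Opens contained in A: ∅, {65}.
Taking the union of these: int(A) = {65}.
cl(A) = ⋂ {C closed : A ⊆ C}. Closed sets containing A: {64, 65, 66, 67}.
Intersecting these: cl(A) = {64, 65, 66, 67}.
∂A = cl(A) ∖ int(A) = {64, 65, 66, 67} ∖ {65} = {64, 66, 67}.


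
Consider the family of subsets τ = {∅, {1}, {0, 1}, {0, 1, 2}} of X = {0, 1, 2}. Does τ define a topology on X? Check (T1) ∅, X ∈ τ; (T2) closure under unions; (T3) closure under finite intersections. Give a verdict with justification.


τ IS a topology on X.

Axiom (T1): ∅ ∈ τ? Yes; X ∈ τ? Yes.
Axiom (T2/T3): check pairwise unions and intersections of members of τ.
All pairwise intersections and unions checked — each lies in τ. Therefore τ satisfies (T1), (T2), (T3): it IS a topology on X.


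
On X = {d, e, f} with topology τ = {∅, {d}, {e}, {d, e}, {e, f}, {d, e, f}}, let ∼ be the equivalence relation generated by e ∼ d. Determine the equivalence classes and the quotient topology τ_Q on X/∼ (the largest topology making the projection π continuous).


X/∼ = {[d=e], [f]}; |τ_Q| = 3.

Equivalence classes: [d=e], [f].
Quotient map π: X → X/∼ sends d ↦ [d=e], e ↦ [d=e], f ↦ [f].
For each subset V ⊆ X/∼, compute π^{-1}(V) ⊆ X and check whether π^{-1}(V) ∈ τ. V is open in τ_Q iff π^{-1}(V) ∈ τ.
  V = {}: π^{-1}(V) = ∅ ∈ τ ✓.
  V = {[d=e]}: π^{-1}(V) = {d, e} ∈ τ ✓.
  V = {[f]}: π^{-1}(V) = {f} ∉ τ ✗.
  V = {[d=e], [f]}: π^{-1}(V) = {d, e, f} ∈ τ ✓.
Open sets in the quotient: τ_Q = {{}, {[d=e]}, {[d=e], [f]}} (3 elements).


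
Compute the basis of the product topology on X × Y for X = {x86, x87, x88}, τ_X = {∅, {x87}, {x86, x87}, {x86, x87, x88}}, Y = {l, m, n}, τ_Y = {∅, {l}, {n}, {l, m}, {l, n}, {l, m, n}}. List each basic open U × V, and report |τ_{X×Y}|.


Basis B = {∅ × ∅, {x87} × {l}, {x87} × {n}, {x86, x87} × {l}, {x86, x87} × {n}, {x87} × {l, m}, {x87} × {l, n}, {x86, x87, x88} × {l}, {x86, x87, x88} × {n}, {x87} × {l, m, n}, {x86, x87} × {l, m}, {x86, x87} × {l, n}, {x86, x87} × {l, m, n}, {x86, x87, x88} × {l, m}, {x86, x87, x88} × {l, n}, {x86, x87, x88} × {l, m, n}}; |τ_{X×Y}| = 40.

Enumerate products U × V with U ∈ τ_X, V ∈ τ_Y (deduplicated):
  ∅ × ∅ = {} (∅)
  {x87} × {l} = {(x87,l)}
  {x87} × {n} = {(x87,n)}
  {x86, x87} × {l} = {(x86,l), (x87,l)}
  {x86, x87} × {n} = {(x86,n), (x87,n)}
  {x87} × {l, m} = {(x87,l), (x87,m)}
  {x87} × {l, n} = {(x87,l), (x87,n)}
  {x86, x87, x88} × {l} = {(x86,l), (x87,l), (x88,l)}
  {x86, x87, x88} × {n} = {(x86,n), (x87,n), (x88,n)}
  {x87} × {l, m, n} = {(x87,l), (x87,m), (x87,n)}
  {x86, x87} × {l, m} = {(x86,l), (x86,m), (x87,l), (x87,m)}
  {x86, x87} × {l, n} = {(x86,l), (x86,n), (x87,l), (x87,n)}
  {x86, x87} × {l, m, n} = {(x86,l), (x86,m), (x86,n), (x87,l), (x87,m), (x87,n)}
  {x86, x87, x88} × {l, m} = {(x86,l), (x86,m), (x87,l), (x87,m), (x88,l), (x88,m)}
  {x86, x87, x88} × {l, n} = {(x86,l), (x86,n), (x87,l), (x87,n), (x88,l), (x88,n)}
  {x86, x87, x88} × {l, m, n} = {(x86,l), (x86,m), (x86,n), (x87,l), (x87,m), (x87,n), (x88,l), (x88,m), (x88,n)}
These 16 distinct sets form the basis B.
Close under arbitrary unions to get τ_{X×Y}; counting gives |τ_{X×Y}| = 40.


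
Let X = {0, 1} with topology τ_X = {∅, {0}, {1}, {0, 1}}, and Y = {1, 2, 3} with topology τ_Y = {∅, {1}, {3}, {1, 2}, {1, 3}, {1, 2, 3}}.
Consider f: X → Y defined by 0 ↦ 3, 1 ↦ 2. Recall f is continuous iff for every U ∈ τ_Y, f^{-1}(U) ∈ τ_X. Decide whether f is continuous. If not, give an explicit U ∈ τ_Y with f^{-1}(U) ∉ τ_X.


f IS continuous.

Compute f^{-1}(U) for each U ∈ τ_Y:
  U = ∅: f^{-1}(U) = ∅ ∈ τ_X ✓.
  U = {1}: f^{-1}(U) = ∅ ∈ τ_X ✓.
  U = {3}: f^{-1}(U) = {0} ∈ τ_X ✓.
  U = {1, 2}: f^{-1}(U) = {1} ∈ τ_X ✓.
  U = {1, 3}: f^{-1}(U) = {0} ∈ τ_X ✓.
  U = {1, 2, 3}: f^{-1}(U) = {0, 1} ∈ τ_X ✓.
Every preimage lies in τ_X, so f IS continuous.


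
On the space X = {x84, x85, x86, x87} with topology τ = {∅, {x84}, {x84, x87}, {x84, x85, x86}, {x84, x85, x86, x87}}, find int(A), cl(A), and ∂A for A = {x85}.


int(A) = ∅, cl(A) = {x85, x86}, ∂A = {x85, x86}.

Closed sets in (X, τ) are complements of opens:
  closed(X, τ) = {∅, {x87}, {x85, x86}, {x85, x86, x87}, {x84, x85, x86, x87}}.
int(A) = ⋃ {U ∈ τ : U ⊆ A}. Opens contained in A: ∅.
Taking the union of these: int(A) = ∅.
cl(A) = ⋂ {C closed : A ⊆ C}. Closed sets containing A: {x85, x86}, {x85, x86, x87}, {x84, x85, x86, x87}.
Intersecting these: cl(A) = {x85, x86}.
∂A = cl(A) ∖ int(A) = {x85, x86} ∖ ∅ = {x85, x86}.


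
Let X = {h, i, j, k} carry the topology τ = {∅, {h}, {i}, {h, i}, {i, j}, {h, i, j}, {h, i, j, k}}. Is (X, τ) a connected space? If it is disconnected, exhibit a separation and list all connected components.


(X, τ) is connected.

Find clopen sets (U ∈ τ with X ∖ U ∈ τ):
  U = ∅, X ∖ U = {h, i, j, k} — both open, so U is clopen.
  U = {h, i, j, k}, X ∖ U = ∅ — both open, so U is clopen.
Only trivial clopens (∅ and X) exist, so (X, τ) is connected.
Compute connected components by grouping points that agree on all clopens:
  component: {h, i, j, k}


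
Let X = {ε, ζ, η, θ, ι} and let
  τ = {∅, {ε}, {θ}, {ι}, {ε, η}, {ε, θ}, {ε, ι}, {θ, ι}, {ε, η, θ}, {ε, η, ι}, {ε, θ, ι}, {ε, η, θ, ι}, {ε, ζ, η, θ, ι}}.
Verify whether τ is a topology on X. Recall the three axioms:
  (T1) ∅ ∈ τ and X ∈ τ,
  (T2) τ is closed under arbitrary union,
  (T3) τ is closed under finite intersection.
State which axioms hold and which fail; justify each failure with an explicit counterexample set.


τ IS a topology on X.

Axiom (T1): ∅ ∈ τ? Yes; X ∈ τ? Yes.
Axiom (T2/T3): check pairwise unions and intersections of members of τ.
All pairwise intersections and unions checked — each lies in τ. Therefore τ satisfies (T1), (T2), (T3): it IS a topology on X.


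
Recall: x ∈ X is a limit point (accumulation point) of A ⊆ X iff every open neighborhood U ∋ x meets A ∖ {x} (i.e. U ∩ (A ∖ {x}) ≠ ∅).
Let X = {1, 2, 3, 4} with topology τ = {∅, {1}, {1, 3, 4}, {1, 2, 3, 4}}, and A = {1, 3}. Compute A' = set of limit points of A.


A' = {2, 3, 4}

For each x ∈ X, list the open sets U ∈ τ with x ∈ U, then check whether U ∩ (A ∖ {x}) ≠ ∅ for every such U.
  x = 1: open {1} ∋ x has {1} ∩ (A ∖ {1}) = ∅, so x is NOT a limit point.
  x = 2: opens ∋ x are {1, 2, 3, 4}; each meets A ∖ {2}, so x IS a limit point.
  x = 3: opens ∋ x are {1, 3, 4}, {1, 2, 3, 4}; each meets A ∖ {3}, so x IS a limit point.
  x = 4: opens ∋ x are {1, 3, 4}, {1, 2, 3, 4}; each meets A ∖ {4}, so x IS a limit point.
Collecting: A' = {2, 3, 4}.


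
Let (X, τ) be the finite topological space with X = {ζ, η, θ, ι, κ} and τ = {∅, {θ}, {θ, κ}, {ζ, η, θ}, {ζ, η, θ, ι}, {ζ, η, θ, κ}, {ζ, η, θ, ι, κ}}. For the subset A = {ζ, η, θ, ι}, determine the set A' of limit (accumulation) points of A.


A' = {ζ, η, ι, κ}

For each x ∈ X, list the open sets U ∈ τ with x ∈ U, then check whether U ∩ (A ∖ {x}) ≠ ∅ for every such U.
  x = ζ: opens ∋ x are {ζ, η, θ}, {ζ, η, θ, ι}, {ζ, η, θ, κ}, {ζ, η, θ, ι, κ}; each meets A ∖ {ζ}, so x IS a limit point.
  x = η: opens ∋ x are {ζ, η, θ}, {ζ, η, θ, ι}, {ζ, η, θ, κ}, {ζ, η, θ, ι, κ}; each meets A ∖ {η}, so x IS a limit point.
  x = θ: open {θ} ∋ x has {θ} ∩ (A ∖ {θ}) = ∅, so x is NOT a limit point.
  x = ι: opens ∋ x are {ζ, η, θ, ι}, {ζ, η, θ, ι, κ}; each meets A ∖ {ι}, so x IS a limit point.
  x = κ: opens ∋ x are {θ, κ}, {ζ, η, θ, κ}, {ζ, η, θ, ι, κ}; each meets A ∖ {κ}, so x IS a limit point.
Collecting: A' = {ζ, η, ι, κ}.


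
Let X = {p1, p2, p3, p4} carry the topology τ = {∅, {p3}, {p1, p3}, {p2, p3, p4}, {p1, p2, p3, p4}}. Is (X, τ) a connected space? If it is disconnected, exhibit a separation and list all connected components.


(X, τ) is connected.

Find clopen sets (U ∈ τ with X ∖ U ∈ τ):
  U = ∅, X ∖ U = {p1, p2, p3, p4} — both open, so U is clopen.
  U = {p1, p2, p3, p4}, X ∖ U = ∅ — both open, so U is clopen.
Only trivial clopens (∅ and X) exist, so (X, τ) is connected.
Compute connected components by grouping points that agree on all clopens:
  component: {p1, p2, p3, p4}


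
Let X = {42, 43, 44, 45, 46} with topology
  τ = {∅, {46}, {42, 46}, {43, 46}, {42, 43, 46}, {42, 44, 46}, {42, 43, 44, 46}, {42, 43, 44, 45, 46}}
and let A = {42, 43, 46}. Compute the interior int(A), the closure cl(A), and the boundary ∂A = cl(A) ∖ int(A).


int(A) = {42, 43, 46}, cl(A) = {42, 43, 44, 45, 46}, ∂A = {44, 45}.

Closed sets in (X, τ) are complements of opens:
  closed(X, τ) = {∅, {45}, {43, 45}, {44, 45}, {42, 44, 45}, {43, 44, 45}, {42, 43, 44, 45}, {42, 43, 44, 45, 46}}.
int(A) = ⋃ {U ∈ τ : U ⊆ A}. Opens contained in A: ∅, {46}, {42, 46}, {43, 46}, {42, 43, 46}.
Taking the union of these: int(A) = {42, 43, 46}.
cl(A) = ⋂ {C closed : A ⊆ C}. Closed sets containing A: {42, 43, 44, 45, 46}.
Intersecting these: cl(A) = {42, 43, 44, 45, 46}.
∂A = cl(A) ∖ int(A) = {42, 43, 44, 45, 46} ∖ {42, 43, 46} = {44, 45}.


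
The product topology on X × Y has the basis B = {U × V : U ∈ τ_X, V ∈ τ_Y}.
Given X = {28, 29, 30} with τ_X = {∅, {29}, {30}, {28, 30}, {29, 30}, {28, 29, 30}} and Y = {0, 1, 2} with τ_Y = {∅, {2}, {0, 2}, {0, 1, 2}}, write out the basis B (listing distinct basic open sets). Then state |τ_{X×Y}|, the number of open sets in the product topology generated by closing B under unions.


Basis B = {∅ × ∅, {29} × {2}, {30} × {2}, {28, 30} × {2}, {29} × {0, 2}, {29, 30} × {2}, {30} × {0, 2}, {28, 29, 30} × {2}, {29} × {0, 1, 2}, {30} × {0, 1, 2}, {28, 30} × {0, 2}, {29, 30} × {0, 2}, {28, 30} × {0, 1, 2}, {28, 29, 30} × {0, 2}, {29, 30} × {0, 1, 2}, {28, 29, 30} × {0, 1, 2}}; |τ_{X×Y}| = 40.

Enumerate products U × V with U ∈ τ_X, V ∈ τ_Y (deduplicated):
  ∅ × ∅ = {} (∅)
  {29} × {2} = {(29,2)}
  {30} × {2} = {(30,2)}
  {28, 30} × {2} = {(28,2), (30,2)}
  {29} × {0, 2} = {(29,0), (29,2)}
  {29, 30} × {2} = {(29,2), (30,2)}
  {30} × {0, 2} = {(30,0), (30,2)}
  {28, 29, 30} × {2} = {(28,2), (29,2), (30,2)}
  {29} × {0, 1, 2} = {(29,0), (29,1), (29,2)}
  {30} × {0, 1, 2} = {(30,0), (30,1), (30,2)}
  {28, 30} × {0, 2} = {(28,0), (28,2), (30,0), (30,2)}
  {29, 30} × {0, 2} = {(29,0), (29,2), (30,0), (30,2)}
  {28, 30} × {0, 1, 2} = {(28,0), (28,1), (28,2), (30,0), (30,1), (30,2)}
  {28, 29, 30} × {0, 2} = {(28,0), (28,2), (29,0), (29,2), (30,0), (30,2)}
  {29, 30} × {0, 1, 2} = {(29,0), (29,1), (29,2), (30,0), (30,1), (30,2)}
  {28, 29, 30} × {0, 1, 2} = {(28,0), (28,1), (28,2), (29,0), (29,1), (29,2), (30,0), (30,1), (30,2)}
These 16 distinct sets form the basis B.
Close under arbitrary unions to get τ_{X×Y}; counting gives |τ_{X×Y}| = 40.


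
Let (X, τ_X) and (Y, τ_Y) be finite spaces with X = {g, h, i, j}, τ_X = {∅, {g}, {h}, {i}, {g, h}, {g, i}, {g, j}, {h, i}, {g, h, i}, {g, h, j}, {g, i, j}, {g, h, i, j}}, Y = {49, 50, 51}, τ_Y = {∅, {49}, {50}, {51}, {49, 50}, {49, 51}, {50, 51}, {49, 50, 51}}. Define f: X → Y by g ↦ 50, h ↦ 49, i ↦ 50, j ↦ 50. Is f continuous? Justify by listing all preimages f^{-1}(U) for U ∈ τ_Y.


f IS continuous.

Compute f^{-1}(U) for each U ∈ τ_Y:
  U = ∅: f^{-1}(U) = ∅ ∈ τ_X ✓.
  U = {49}: f^{-1}(U) = {h} ∈ τ_X ✓.
  U = {50}: f^{-1}(U) = {g, i, j} ∈ τ_X ✓.
  U = {51}: f^{-1}(U) = ∅ ∈ τ_X ✓.
  U = {49, 50}: f^{-1}(U) = {g, h, i, j} ∈ τ_X ✓.
  U = {49, 51}: f^{-1}(U) = {h} ∈ τ_X ✓.
  U = {50, 51}: f^{-1}(U) = {g, i, j} ∈ τ_X ✓.
  U = {49, 50, 51}: f^{-1}(U) = {g, h, i, j} ∈ τ_X ✓.
Every preimage lies in τ_X, so f IS continuous.


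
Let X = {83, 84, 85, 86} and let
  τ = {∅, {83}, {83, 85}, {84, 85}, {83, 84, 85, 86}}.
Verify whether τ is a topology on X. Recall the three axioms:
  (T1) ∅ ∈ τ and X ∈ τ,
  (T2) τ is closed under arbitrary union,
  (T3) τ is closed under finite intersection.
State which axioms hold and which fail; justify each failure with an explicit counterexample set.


τ is NOT a topology on X.

Axiom (T1): ∅ ∈ τ? Yes; X ∈ τ? Yes.
Axiom (T2/T3): check pairwise unions and intersections of members of τ.
Counterexample for (T2): {83} ∪ {84, 85} = {83, 84, 85} ∉ τ. Therefore τ is NOT a topology.


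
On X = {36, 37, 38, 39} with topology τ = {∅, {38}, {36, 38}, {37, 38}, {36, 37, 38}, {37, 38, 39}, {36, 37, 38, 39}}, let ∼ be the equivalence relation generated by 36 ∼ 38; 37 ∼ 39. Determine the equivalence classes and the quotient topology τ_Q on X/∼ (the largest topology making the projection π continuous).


X/∼ = {[36=38], [37=39]}; |τ_Q| = 3.

Equivalence classes: [36=38], [37=39].
Quotient map π: X → X/∼ sends 36 ↦ [36=38], 37 ↦ [37=39], 38 ↦ [36=38], 39 ↦ [37=39].
For each subset V ⊆ X/∼, compute π^{-1}(V) ⊆ X and check whether π^{-1}(V) ∈ τ. V is open in τ_Q iff π^{-1}(V) ∈ τ.
  V = {}: π^{-1}(V) = ∅ ∈ τ ✓.
  V = {[36=38]}: π^{-1}(V) = {36, 38} ∈ τ ✓.
  V = {[37=39]}: π^{-1}(V) = {37, 39} ∉ τ ✗.
  V = {[36=38], [37=39]}: π^{-1}(V) = {36, 37, 38, 39} ∈ τ ✓.
Open sets in the quotient: τ_Q = {{}, {[36=38]}, {[36=38], [37=39]}} (3 elements).


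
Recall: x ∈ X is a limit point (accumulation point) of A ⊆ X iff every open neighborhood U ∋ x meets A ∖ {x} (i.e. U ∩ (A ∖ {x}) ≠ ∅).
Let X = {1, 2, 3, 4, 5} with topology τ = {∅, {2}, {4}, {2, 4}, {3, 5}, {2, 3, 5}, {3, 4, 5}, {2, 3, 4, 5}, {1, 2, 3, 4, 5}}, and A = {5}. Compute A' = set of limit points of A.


A' = {1, 3}

For each x ∈ X, list the open sets U ∈ τ with x ∈ U, then check whether U ∩ (A ∖ {x}) ≠ ∅ for every such U.
  x = 1: opens ∋ x are {1, 2, 3, 4, 5}; each meets A ∖ {1}, so x IS a limit point.
  x = 2: open {2} ∋ x has {2} ∩ (A ∖ {2}) = ∅, so x is NOT a limit point.
  x = 3: opens ∋ x are {3, 5}, {2, 3, 5}, {3, 4, 5}, {2, 3, 4, 5}, {1, 2, 3, 4, 5}; each meets A ∖ {3}, so x IS a limit point.
  x = 4: open {4} ∋ x has {4} ∩ (A ∖ {4}) = ∅, so x is NOT a limit point.
  x = 5: open {3, 5} ∋ x has {3, 5} ∩ (A ∖ {5}) = ∅, so x is NOT a limit point.
Collecting: A' = {1, 3}.


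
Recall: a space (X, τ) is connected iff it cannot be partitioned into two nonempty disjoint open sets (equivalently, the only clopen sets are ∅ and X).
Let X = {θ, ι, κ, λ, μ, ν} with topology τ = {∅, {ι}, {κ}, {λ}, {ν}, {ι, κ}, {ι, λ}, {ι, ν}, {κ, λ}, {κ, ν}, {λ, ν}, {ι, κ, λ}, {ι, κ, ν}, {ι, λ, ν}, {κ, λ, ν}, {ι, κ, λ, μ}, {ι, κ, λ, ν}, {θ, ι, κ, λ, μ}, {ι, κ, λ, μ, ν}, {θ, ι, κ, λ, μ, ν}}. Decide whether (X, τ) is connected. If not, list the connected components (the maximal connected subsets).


(X, τ) is disconnected; components = [{ν}, {θ, ι, κ, λ, μ}].

Find clopen sets (U ∈ τ with X ∖ U ∈ τ):
  U = ∅, X ∖ U = {θ, ι, κ, λ, μ, ν} — both open, so U is clopen.
  U = {ν}, X ∖ U = {θ, ι, κ, λ, μ} — both open, so U is clopen.
  U = {θ, ι, κ, λ, μ}, X ∖ U = {ν} — both open, so U is clopen.
  U = {θ, ι, κ, λ, μ, ν}, X ∖ U = ∅ — both open, so U is clopen.
Nontrivial clopen(s) exist: e.g. {θ, ι, κ, λ, μ}. So (X, τ) is disconnected.
Compute connected components by grouping points that agree on all clopens:
  component: {ν}
  component: {θ, ι, κ, λ, μ}


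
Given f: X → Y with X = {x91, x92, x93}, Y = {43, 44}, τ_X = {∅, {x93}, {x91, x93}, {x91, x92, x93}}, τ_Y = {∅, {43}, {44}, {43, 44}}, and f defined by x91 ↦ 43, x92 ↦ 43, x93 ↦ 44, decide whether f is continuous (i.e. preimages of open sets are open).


f is NOT continuous.

Compute f^{-1}(U) for each U ∈ τ_Y:
  U = ∅: f^{-1}(U) = ∅ ∈ τ_X ✓.
  U = {43}: f^{-1}(U) = {x91, x92} ∉ τ_X ✗.
  U = {44}: f^{-1}(U) = {x93} ∈ τ_X ✓.
  U = {43, 44}: f^{-1}(U) = {x91, x92, x93} ∈ τ_X ✓.
Found U = {43} with f^{-1}(U) = {x91, x92} not in τ_X. Therefore f is NOT continuous.


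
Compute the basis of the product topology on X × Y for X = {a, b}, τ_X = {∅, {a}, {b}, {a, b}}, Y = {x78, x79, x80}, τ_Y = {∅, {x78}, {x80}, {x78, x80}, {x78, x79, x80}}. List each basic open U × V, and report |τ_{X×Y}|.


Basis B = {∅ × ∅, {a} × {x78}, {a} × {x80}, {b} × {x78}, {b} × {x80}, {a} × {x78, x80}, {a, b} × {x78}, {a, b} × {x80}, {b} × {x78, x80}, {a} × {x78, x79, x80}, {b} × {x78, x79, x80}, {a, b} × {x78, x80}, {a, b} × {x78, x79, x80}}; |τ_{X×Y}| = 25.

Enumerate products U × V with U ∈ τ_X, V ∈ τ_Y (deduplicated):
  ∅ × ∅ = {} (∅)
  {a} × {x78} = {(a,x78)}
  {a} × {x80} = {(a,x80)}
  {b} × {x78} = {(b,x78)}
  {b} × {x80} = {(b,x80)}
  {a} × {x78, x80} = {(a,x78), (a,x80)}
  {a, b} × {x78} = {(a,x78), (b,x78)}
  {a, b} × {x80} = {(a,x80), (b,x80)}
  {b} × {x78, x80} = {(b,x78), (b,x80)}
  {a} × {x78, x79, x80} = {(a,x78), (a,x79), (a,x80)}
  {b} × {x78, x79, x80} = {(b,x78), (b,x79), (b,x80)}
  {a, b} × {x78, x80} = {(a,x78), (a,x80), (b,x78), (b,x80)}
  {a, b} × {x78, x79, x80} = {(a,x78), (a,x79), (a,x80), (b,x78), (b,x79), (b,x80)}
These 13 distinct sets form the basis B.
Close under arbitrary unions to get τ_{X×Y}; counting gives |τ_{X×Y}| = 25.


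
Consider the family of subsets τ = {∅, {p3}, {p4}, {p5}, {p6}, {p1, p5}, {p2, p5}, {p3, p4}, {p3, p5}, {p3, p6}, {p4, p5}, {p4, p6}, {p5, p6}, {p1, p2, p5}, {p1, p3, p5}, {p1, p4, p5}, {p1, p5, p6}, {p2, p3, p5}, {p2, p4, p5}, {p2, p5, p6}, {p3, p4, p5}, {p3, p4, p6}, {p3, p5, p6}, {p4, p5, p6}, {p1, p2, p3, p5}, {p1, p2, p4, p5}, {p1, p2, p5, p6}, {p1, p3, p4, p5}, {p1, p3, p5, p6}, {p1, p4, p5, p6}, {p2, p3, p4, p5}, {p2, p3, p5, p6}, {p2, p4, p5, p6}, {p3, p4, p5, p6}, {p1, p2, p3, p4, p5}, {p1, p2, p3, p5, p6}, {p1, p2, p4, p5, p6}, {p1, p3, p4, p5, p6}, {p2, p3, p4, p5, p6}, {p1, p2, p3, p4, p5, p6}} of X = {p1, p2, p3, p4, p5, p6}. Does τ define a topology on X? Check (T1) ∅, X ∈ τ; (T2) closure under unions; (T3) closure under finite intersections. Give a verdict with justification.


τ IS a topology on X.

Axiom (T1): ∅ ∈ τ? Yes; X ∈ τ? Yes.
Axiom (T2/T3): check pairwise unions and intersections of members of τ.
All pairwise intersections and unions checked — each lies in τ. Therefore τ satisfies (T1), (T2), (T3): it IS a topology on X.


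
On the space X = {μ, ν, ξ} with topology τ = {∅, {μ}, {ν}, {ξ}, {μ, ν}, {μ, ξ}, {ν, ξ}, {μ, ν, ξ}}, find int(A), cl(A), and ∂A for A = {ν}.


int(A) = {ν}, cl(A) = {ν}, ∂A = ∅.

Closed sets in (X, τ) are complements of opens:
  closed(X, τ) = {∅, {μ}, {ν}, {ξ}, {μ, ν}, {μ, ξ}, {ν, ξ}, {μ, ν, ξ}}.
int(A) = ⋃ {U ∈ τ : U ⊆ A}. Opens contained in A: ∅, {ν}.
Taking the union of these: int(A) = {ν}.
cl(A) = ⋂ {C closed : A ⊆ C}. Closed sets containing A: {ν}, {μ, ν}, {ν, ξ}, {μ, ν, ξ}.
Intersecting these: cl(A) = {ν}.
∂A = cl(A) ∖ int(A) = {ν} ∖ {ν} = ∅.


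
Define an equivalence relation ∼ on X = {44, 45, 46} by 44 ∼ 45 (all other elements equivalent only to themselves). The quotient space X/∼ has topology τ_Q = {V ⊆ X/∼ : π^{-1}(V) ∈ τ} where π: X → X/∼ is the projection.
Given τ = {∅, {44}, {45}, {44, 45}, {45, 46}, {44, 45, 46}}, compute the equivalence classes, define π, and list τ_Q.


X/∼ = {[44=45], [46]}; |τ_Q| = 3.

Equivalence classes: [44=45], [46].
Quotient map π: X → X/∼ sends 44 ↦ [44=45], 45 ↦ [44=45], 46 ↦ [46].
For each subset V ⊆ X/∼, compute π^{-1}(V) ⊆ X and check whether π^{-1}(V) ∈ τ. V is open in τ_Q iff π^{-1}(V) ∈ τ.
  V = {}: π^{-1}(V) = ∅ ∈ τ ✓.
  V = {[44=45]}: π^{-1}(V) = {44, 45} ∈ τ ✓.
  V = {[46]}: π^{-1}(V) = {46} ∉ τ ✗.
  V = {[44=45], [46]}: π^{-1}(V) = {44, 45, 46} ∈ τ ✓.
Open sets in the quotient: τ_Q = {{}, {[44=45]}, {[44=45], [46]}} (3 elements).


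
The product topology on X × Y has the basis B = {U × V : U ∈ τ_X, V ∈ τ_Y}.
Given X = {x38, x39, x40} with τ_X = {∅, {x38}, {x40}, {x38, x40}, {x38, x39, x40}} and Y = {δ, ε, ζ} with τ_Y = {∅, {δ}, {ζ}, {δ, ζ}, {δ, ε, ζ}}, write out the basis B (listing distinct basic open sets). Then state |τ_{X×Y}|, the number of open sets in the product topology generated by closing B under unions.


Basis B = {∅ × ∅, {x38} × {δ}, {x38} × {ζ}, {x40} × {δ}, {x40} × {ζ}, {x38} × {δ, ζ}, {x38, x40} × {δ}, {x38, x40} × {ζ}, {x40} × {δ, ζ}, {x38} × {δ, ε, ζ}, {x38, x39, x40} × {δ}, {x38, x39, x40} × {ζ}, {x40} × {δ, ε, ζ}, {x38, x40} × {δ, ζ}, {x38, x40} × {δ, ε, ζ}, {x38, x39, x40} × {δ, ζ}, {x38, x39, x40} × {δ, ε, ζ}}; |τ_{X×Y}| = 48.

Enumerate products U × V with U ∈ τ_X, V ∈ τ_Y (deduplicated):
  ∅ × ∅ = {} (∅)
  {x38} × {δ} = {(x38,δ)}
  {x38} × {ζ} = {(x38,ζ)}
  {x40} × {δ} = {(x40,δ)}
  {x40} × {ζ} = {(x40,ζ)}
  {x38} × {δ, ζ} = {(x38,δ), (x38,ζ)}
  {x38, x40} × {δ} = {(x38,δ), (x40,δ)}
  {x38, x40} × {ζ} = {(x38,ζ), (x40,ζ)}
  {x40} × {δ, ζ} = {(x40,δ), (x40,ζ)}
  {x38} × {δ, ε, ζ} = {(x38,δ), (x38,ε), (x38,ζ)}
  {x38, x39, x40} × {δ} = {(x38,δ), (x39,δ), (x40,δ)}
  {x38, x39, x40} × {ζ} = {(x38,ζ), (x39,ζ), (x40,ζ)}
  {x40} × {δ, ε, ζ} = {(x40,δ), (x40,ε), (x40,ζ)}
  {x38, x40} × {δ, ζ} = {(x38,δ), (x38,ζ), (x40,δ), (x40,ζ)}
  {x38, x40} × {δ, ε, ζ} = {(x38,δ), (x38,ε), (x38,ζ), (x40,δ), (x40,ε), (x40,ζ)}
  {x38, x39, x40} × {δ, ζ} = {(x38,δ), (x38,ζ), (x39,δ), (x39,ζ), (x40,δ), (x40,ζ)}
  {x38, x39, x40} × {δ, ε, ζ} = {(x38,δ), (x38,ε), (x38,ζ), (x39,δ), (x39,ε), (x39,ζ), (x40,δ), (x40,ε), (x40,ζ)}
These 17 distinct sets form the basis B.
Close under arbitrary unions to get τ_{X×Y}; counting gives |τ_{X×Y}| = 48.


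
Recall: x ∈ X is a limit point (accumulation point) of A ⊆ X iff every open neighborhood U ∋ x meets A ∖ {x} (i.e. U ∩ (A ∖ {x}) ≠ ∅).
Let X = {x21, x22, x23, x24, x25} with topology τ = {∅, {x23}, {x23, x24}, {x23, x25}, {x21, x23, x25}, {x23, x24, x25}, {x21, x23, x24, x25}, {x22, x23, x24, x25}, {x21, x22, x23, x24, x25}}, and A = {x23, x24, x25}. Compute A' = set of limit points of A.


A' = {x21, x22, x24, x25}

For each x ∈ X, list the open sets U ∈ τ with x ∈ U, then check whether U ∩ (A ∖ {x}) ≠ ∅ for every such U.
  x = x21: opens ∋ x are {x21, x23, x25}, {x21, x23, x24, x25}, {x21, x22, x23, x24, x25}; each meets A ∖ {x21}, so x IS a limit point.
  x = x22: opens ∋ x are {x22, x23, x24, x25}, {x21, x22, x23, x24, x25}; each meets A ∖ {x22}, so x IS a limit point.
  x = x23: open {x23} ∋ x has {x23} ∩ (A ∖ {x23}) = ∅, so x is NOT a limit point.
  x = x24: opens ∋ x are {x23, x24}, {x23, x24, x25}, {x21, x23, x24, x25}, {x22, x23, x24, x25}, {x21, x22, x23, x24, x25}; each meets A ∖ {x24}, so x IS a limit point.
  x = x25: opens ∋ x are {x23, x25}, {x21, x23, x25}, {x23, x24, x25}, {x21, x23, x24, x25}, {x22, x23, x24, x25}, {x21, x22, x23, x24, x25}; each meets A ∖ {x25}, so x IS a limit point.
Collecting: A' = {x21, x22, x24, x25}.


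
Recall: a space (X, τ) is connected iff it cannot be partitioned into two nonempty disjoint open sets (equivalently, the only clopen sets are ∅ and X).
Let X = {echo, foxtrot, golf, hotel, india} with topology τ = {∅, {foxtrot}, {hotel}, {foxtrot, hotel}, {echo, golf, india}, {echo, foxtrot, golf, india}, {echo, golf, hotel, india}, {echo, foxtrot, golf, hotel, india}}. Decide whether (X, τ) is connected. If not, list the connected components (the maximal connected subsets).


(X, τ) is disconnected; components = [{foxtrot}, {hotel}, {echo, golf, india}].

Find clopen sets (U ∈ τ with X ∖ U ∈ τ):
  U = ∅, X ∖ U = {echo, foxtrot, golf, hotel, india} — both open, so U is clopen.
  U = {foxtrot}, X ∖ U = {echo, golf, hotel, india} — both open, so U is clopen.
  U = {hotel}, X ∖ U = {echo, foxtrot, golf, india} — both open, so U is clopen.
  U = {foxtrot, hotel}, X ∖ U = {echo, golf, india} — both open, so U is clopen.
  U = {echo, golf, india}, X ∖ U = {foxtrot, hotel} — both open, so U is clopen.
  U = {echo, foxtrot, golf, india}, X ∖ U = {hotel} — both open, so U is clopen.
  U = {echo, golf, hotel, india}, X ∖ U = {foxtrot} — both open, so U is clopen.
  U = {echo, foxtrot, golf, hotel, india}, X ∖ U = ∅ — both open, so U is clopen.
Nontrivial clopen(s) exist: e.g. {echo, foxtrot, golf, india}. So (X, τ) is disconnected.
Compute connected components by grouping points that agree on all clopens:
  component: {foxtrot}
  component: {hotel}
  component: {echo, golf, india}


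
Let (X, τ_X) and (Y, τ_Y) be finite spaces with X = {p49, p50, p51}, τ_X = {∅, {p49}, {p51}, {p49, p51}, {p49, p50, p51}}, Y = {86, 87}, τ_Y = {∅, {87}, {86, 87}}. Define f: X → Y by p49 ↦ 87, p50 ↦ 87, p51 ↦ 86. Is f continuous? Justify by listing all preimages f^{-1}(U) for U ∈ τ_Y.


f is NOT continuous.

Compute f^{-1}(U) for each U ∈ τ_Y:
  U = ∅: f^{-1}(U) = ∅ ∈ τ_X ✓.
  U = {87}: f^{-1}(U) = {p49, p50} ∉ τ_X ✗.
  U = {86, 87}: f^{-1}(U) = {p49, p50, p51} ∈ τ_X ✓.
Found U = {87} with f^{-1}(U) = {p49, p50} not in τ_X. Therefore f is NOT continuous.


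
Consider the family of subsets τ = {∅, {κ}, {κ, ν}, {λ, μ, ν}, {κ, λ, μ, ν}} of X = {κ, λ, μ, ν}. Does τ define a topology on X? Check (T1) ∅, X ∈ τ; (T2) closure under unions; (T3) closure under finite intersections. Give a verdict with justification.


τ is NOT a topology on X.

Axiom (T1): ∅ ∈ τ? Yes; X ∈ τ? Yes.
Axiom (T2/T3): check pairwise unions and intersections of members of τ.
Counterexample for (T3): {κ, ν} ∩ {λ, μ, ν} = {ν} ∉ τ. Therefore τ is NOT a topology.


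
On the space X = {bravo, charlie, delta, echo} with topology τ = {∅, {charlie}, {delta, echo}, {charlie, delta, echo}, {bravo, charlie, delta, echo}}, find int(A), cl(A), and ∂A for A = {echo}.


int(A) = ∅, cl(A) = {bravo, delta, echo}, ∂A = {bravo, delta, echo}.

Closed sets in (X, τ) are complements of opens:
  closed(X, τ) = {∅, {bravo}, {bravo, charlie}, {bravo, delta, echo}, {bravo, charlie, delta, echo}}.
int(A) = ⋃ {U ∈ τ : U ⊆ A}. Opens contained in A: ∅.
Taking the union of these: int(A) = ∅.
cl(A) = ⋂ {C closed : A ⊆ C}. Closed sets containing A: {bravo, delta, echo}, {bravo, charlie, delta, echo}.
Intersecting these: cl(A) = {bravo, delta, echo}.
∂A = cl(A) ∖ int(A) = {bravo, delta, echo} ∖ ∅ = {bravo, delta, echo}.


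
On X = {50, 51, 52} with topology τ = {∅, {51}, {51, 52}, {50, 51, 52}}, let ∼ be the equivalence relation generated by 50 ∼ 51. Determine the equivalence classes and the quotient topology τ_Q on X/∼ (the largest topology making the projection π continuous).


X/∼ = {[50=51], [52]}; |τ_Q| = 2.

Equivalence classes: [50=51], [52].
Quotient map π: X → X/∼ sends 50 ↦ [50=51], 51 ↦ [50=51], 52 ↦ [52].
For each subset V ⊆ X/∼, compute π^{-1}(V) ⊆ X and check whether π^{-1}(V) ∈ τ. V is open in τ_Q iff π^{-1}(V) ∈ τ.
  V = {}: π^{-1}(V) = ∅ ∈ τ ✓.
  V = {[50=51]}: π^{-1}(V) = {50, 51} ∉ τ ✗.
  V = {[52]}: π^{-1}(V) = {52} ∉ τ ✗.
  V = {[50=51], [52]}: π^{-1}(V) = {50, 51, 52} ∈ τ ✓.
Open sets in the quotient: τ_Q = {{}, {[50=51], [52]}} (2 elements).


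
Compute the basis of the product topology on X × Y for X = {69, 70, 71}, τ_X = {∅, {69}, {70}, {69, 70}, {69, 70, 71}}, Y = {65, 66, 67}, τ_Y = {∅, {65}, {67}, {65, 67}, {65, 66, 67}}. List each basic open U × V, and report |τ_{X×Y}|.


Basis B = {∅ × ∅, {69} × {65}, {69} × {67}, {70} × {65}, {70} × {67}, {69} × {65, 67}, {69, 70} × {65}, {69, 70} × {67}, {70} × {65, 67}, {69} × {65, 66, 67}, {69, 70, 71} × {65}, {69, 70, 71} × {67}, {70} × {65, 66, 67}, {69, 70} × {65, 67}, {69, 70} × {65, 66, 67}, {69, 70, 71} × {65, 67}, {69, 70, 71} × {65, 66, 67}}; |τ_{X×Y}| = 48.

Enumerate products U × V with U ∈ τ_X, V ∈ τ_Y (deduplicated):
  ∅ × ∅ = {} (∅)
  {69} × {65} = {(69,65)}
  {69} × {67} = {(69,67)}
  {70} × {65} = {(70,65)}
  {70} × {67} = {(70,67)}
  {69} × {65, 67} = {(69,65), (69,67)}
  {69, 70} × {65} = {(69,65), (70,65)}
  {69, 70} × {67} = {(69,67), (70,67)}
  {70} × {65, 67} = {(70,65), (70,67)}
  {69} × {65, 66, 67} = {(69,65), (69,66), (69,67)}
  {69, 70, 71} × {65} = {(69,65), (70,65), (71,65)}
  {69, 70, 71} × {67} = {(69,67), (70,67), (71,67)}
  {70} × {65, 66, 67} = {(70,65), (70,66), (70,67)}
  {69, 70} × {65, 67} = {(69,65), (69,67), (70,65), (70,67)}
  {69, 70} × {65, 66, 67} = {(69,65), (69,66), (69,67), (70,65), (70,66), (70,67)}
  {69, 70, 71} × {65, 67} = {(69,65), (69,67), (70,65), (70,67), (71,65), (71,67)}
  {69, 70, 71} × {65, 66, 67} = {(69,65), (69,66), (69,67), (70,65), (70,66), (70,67), (71,65), (71,66), (71,67)}
These 17 distinct sets form the basis B.
Close under arbitrary unions to get τ_{X×Y}; counting gives |τ_{X×Y}| = 48.


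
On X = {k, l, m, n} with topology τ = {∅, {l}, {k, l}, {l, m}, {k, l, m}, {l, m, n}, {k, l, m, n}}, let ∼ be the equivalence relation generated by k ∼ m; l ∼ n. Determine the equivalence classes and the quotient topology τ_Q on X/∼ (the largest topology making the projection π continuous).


X/∼ = {[k=m], [l=n]}; |τ_Q| = 2.

Equivalence classes: [k=m], [l=n].
Quotient map π: X → X/∼ sends k ↦ [k=m], l ↦ [l=n], m ↦ [k=m], n ↦ [l=n].
For each subset V ⊆ X/∼, compute π^{-1}(V) ⊆ X and check whether π^{-1}(V) ∈ τ. V is open in τ_Q iff π^{-1}(V) ∈ τ.
  V = {}: π^{-1}(V) = ∅ ∈ τ ✓.
  V = {[k=m]}: π^{-1}(V) = {k, m} ∉ τ ✗.
  V = {[l=n]}: π^{-1}(V) = {l, n} ∉ τ ✗.
  V = {[k=m], [l=n]}: π^{-1}(V) = {k, l, m, n} ∈ τ ✓.
Open sets in the quotient: τ_Q = {{}, {[k=m], [l=n]}} (2 elements).


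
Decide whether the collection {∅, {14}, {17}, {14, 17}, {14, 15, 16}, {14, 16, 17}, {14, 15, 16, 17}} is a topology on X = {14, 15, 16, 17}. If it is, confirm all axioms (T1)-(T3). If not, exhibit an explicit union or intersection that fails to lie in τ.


τ is NOT a topology on X.

Axiom (T1): ∅ ∈ τ? Yes; X ∈ τ? Yes.
Axiom (T2/T3): check pairwise unions and intersections of members of τ.
Counterexample for (T3): {14, 15, 16} ∩ {14, 16, 17} = {14, 16} ∉ τ. Therefore τ is NOT a topology.


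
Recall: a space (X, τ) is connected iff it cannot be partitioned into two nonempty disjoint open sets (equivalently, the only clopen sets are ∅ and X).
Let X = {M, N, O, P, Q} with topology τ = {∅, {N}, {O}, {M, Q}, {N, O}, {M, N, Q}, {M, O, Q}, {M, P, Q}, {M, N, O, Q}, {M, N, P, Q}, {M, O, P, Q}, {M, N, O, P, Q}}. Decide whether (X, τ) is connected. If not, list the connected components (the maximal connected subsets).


(X, τ) is disconnected; components = [{N}, {O}, {M, P, Q}].

Find clopen sets (U ∈ τ with X ∖ U ∈ τ):
  U = ∅, X ∖ U = {M, N, O, P, Q} — both open, so U is clopen.
  U = {N}, X ∖ U = {M, O, P, Q} — both open, so U is clopen.
  U = {O}, X ∖ U = {M, N, P, Q} — both open, so U is clopen.
  U = {N, O}, X ∖ U = {M, P, Q} — both open, so U is clopen.
  U = {M, P, Q}, X ∖ U = {N, O} — both open, so U is clopen.
  U = {M, N, P, Q}, X ∖ U = {O} — both open, so U is clopen.
  U = {M, O, P, Q}, X ∖ U = {N} — both open, so U is clopen.
  U = {M, N, O, P, Q}, X ∖ U = ∅ — both open, so U is clopen.
Nontrivial clopen(s) exist: e.g. {O}. So (X, τ) is disconnected.
Compute connected components by grouping points that agree on all clopens:
  component: {N}
  component: {O}
  component: {M, P, Q}


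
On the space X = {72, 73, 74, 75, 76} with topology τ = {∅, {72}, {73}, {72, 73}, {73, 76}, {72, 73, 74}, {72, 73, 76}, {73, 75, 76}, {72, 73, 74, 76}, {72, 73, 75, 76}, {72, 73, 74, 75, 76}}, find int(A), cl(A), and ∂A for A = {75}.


int(A) = ∅, cl(A) = {75}, ∂A = {75}.

Closed sets in (X, τ) are complements of opens:
  closed(X, τ) = {∅, {74}, {75}, {72, 74}, {74, 75}, {75, 76}, {72, 74, 75}, {74, 75, 76}, {72, 74, 75, 76}, {73, 74, 75, 76}, {72, 73, 74, 75, 76}}.
int(A) = ⋃ {U ∈ τ : U ⊆ A}. Opens contained in A: ∅.
Taking the union of these: int(A) = ∅.
cl(A) = ⋂ {C closed : A ⊆ C}. Closed sets containing A: {75}, {74, 75}, {75, 76}, {72, 74, 75}, {74, 75, 76}, {72, 74, 75, 76}, {73, 74, 75, 76}, {72, 73, 74, 75, 76}.
Intersecting these: cl(A) = {75}.
∂A = cl(A) ∖ int(A) = {75} ∖ ∅ = {75}.


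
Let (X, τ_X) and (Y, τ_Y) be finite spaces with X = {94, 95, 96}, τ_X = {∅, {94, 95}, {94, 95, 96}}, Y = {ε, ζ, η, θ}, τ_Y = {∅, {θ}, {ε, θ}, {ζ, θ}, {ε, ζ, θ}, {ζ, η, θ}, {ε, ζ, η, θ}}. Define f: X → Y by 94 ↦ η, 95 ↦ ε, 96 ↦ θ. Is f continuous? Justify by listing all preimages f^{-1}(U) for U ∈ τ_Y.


f is NOT continuous.

Compute f^{-1}(U) for each U ∈ τ_Y:
  U = ∅: f^{-1}(U) = ∅ ∈ τ_X ✓.
  U = {θ}: f^{-1}(U) = {96} ∉ τ_X ✗.
  U = {ε, θ}: f^{-1}(U) = {95, 96} ∉ τ_X ✗.
  U = {ζ, θ}: f^{-1}(U) = {96} ∉ τ_X ✗.
  U = {ε, ζ, θ}: f^{-1}(U) = {95, 96} ∉ τ_X ✗.
  U = {ζ, η, θ}: f^{-1}(U) = {94, 96} ∉ τ_X ✗.
  U = {ε, ζ, η, θ}: f^{-1}(U) = {94, 95, 96} ∈ τ_X ✓.
Found U = {θ} with f^{-1}(U) = {96} not in τ_X. Therefore f is NOT continuous.


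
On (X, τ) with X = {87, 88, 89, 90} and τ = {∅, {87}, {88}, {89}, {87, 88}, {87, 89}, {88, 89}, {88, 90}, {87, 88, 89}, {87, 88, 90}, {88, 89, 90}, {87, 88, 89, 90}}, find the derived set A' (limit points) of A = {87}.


A' = ∅

For each x ∈ X, list the open sets U ∈ τ with x ∈ U, then check whether U ∩ (A ∖ {x}) ≠ ∅ for every such U.
  x = 87: open {87} ∋ x has {87} ∩ (A ∖ {87}) = ∅, so x is NOT a limit point.
  x = 88: open {88} ∋ x has {88} ∩ (A ∖ {88}) = ∅, so x is NOT a limit point.
  x = 89: open {89} ∋ x has {89} ∩ (A ∖ {89}) = ∅, so x is NOT a limit point.
  x = 90: open {88, 90} ∋ x has {88, 90} ∩ (A ∖ {90}) = ∅, so x is NOT a limit point.
Collecting: A' = ∅.


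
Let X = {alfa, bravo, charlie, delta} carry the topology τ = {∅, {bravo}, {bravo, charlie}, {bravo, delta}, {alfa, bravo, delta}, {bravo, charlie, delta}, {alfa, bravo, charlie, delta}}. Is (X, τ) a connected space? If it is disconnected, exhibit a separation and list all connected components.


(X, τ) is connected.

Find clopen sets (U ∈ τ with X ∖ U ∈ τ):
  U = ∅, X ∖ U = {alfa, bravo, charlie, delta} — both open, so U is clopen.
  U = {alfa, bravo, charlie, delta}, X ∖ U = ∅ — both open, so U is clopen.
Only trivial clopens (∅ and X) exist, so (X, τ) is connected.
Compute connected components by grouping points that agree on all clopens:
  component: {alfa, bravo, charlie, delta}


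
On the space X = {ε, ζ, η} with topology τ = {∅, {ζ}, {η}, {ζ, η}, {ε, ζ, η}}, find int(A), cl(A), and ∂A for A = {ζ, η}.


int(A) = {ζ, η}, cl(A) = {ε, ζ, η}, ∂A = {ε}.

Closed sets in (X, τ) are complements of opens:
  closed(X, τ) = {∅, {ε}, {ε, ζ}, {ε, η}, {ε, ζ, η}}.
int(A) = ⋃ {U ∈ τ : U ⊆ A}. Opens contained in A: ∅, {ζ}, {η}, {ζ, η}.
Taking the union of these: int(A) = {ζ, η}.
cl(A) = ⋂ {C closed : A ⊆ C}. Closed sets containing A: {ε, ζ, η}.
Intersecting these: cl(A) = {ε, ζ, η}.
∂A = cl(A) ∖ int(A) = {ε, ζ, η} ∖ {ζ, η} = {ε}.


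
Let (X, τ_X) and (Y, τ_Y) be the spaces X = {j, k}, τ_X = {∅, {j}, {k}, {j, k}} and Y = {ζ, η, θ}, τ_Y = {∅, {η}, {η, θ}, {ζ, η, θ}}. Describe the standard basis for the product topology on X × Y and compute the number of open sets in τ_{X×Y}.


Basis B = {∅ × ∅, {j} × {η}, {k} × {η}, {j} × {η, θ}, {j, k} × {η}, {k} × {η, θ}, {j} × {ζ, η, θ}, {k} × {ζ, η, θ}, {j, k} × {η, θ}, {j, k} × {ζ, η, θ}}; |τ_{X×Y}| = 16.

Enumerate products U × V with U ∈ τ_X, V ∈ τ_Y (deduplicated):
  ∅ × ∅ = {} (∅)
  {j} × {η} = {(j,η)}
  {k} × {η} = {(k,η)}
  {j} × {η, θ} = {(j,η), (j,θ)}
  {j, k} × {η} = {(j,η), (k,η)}
  {k} × {η, θ} = {(k,η), (k,θ)}
  {j} × {ζ, η, θ} = {(j,ζ), (j,η), (j,θ)}
  {k} × {ζ, η, θ} = {(k,ζ), (k,η), (k,θ)}
  {j, k} × {η, θ} = {(j,η), (j,θ), (k,η), (k,θ)}
  {j, k} × {ζ, η, θ} = {(j,ζ), (j,η), (j,θ), (k,ζ), (k,η), (k,θ)}
These 10 distinct sets form the basis B.
Close under arbitrary unions to get τ_{X×Y}; counting gives |τ_{X×Y}| = 16.


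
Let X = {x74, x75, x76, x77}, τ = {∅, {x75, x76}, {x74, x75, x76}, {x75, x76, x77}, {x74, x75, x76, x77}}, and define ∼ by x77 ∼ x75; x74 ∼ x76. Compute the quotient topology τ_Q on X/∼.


X/∼ = {[x74=x76], [x75=x77]}; |τ_Q| = 2.

Equivalence classes: [x74=x76], [x75=x77].
Quotient map π: X → X/∼ sends x74 ↦ [x74=x76], x75 ↦ [x75=x77], x76 ↦ [x74=x76], x77 ↦ [x75=x77].
For each subset V ⊆ X/∼, compute π^{-1}(V) ⊆ X and check whether π^{-1}(V) ∈ τ. V is open in τ_Q iff π^{-1}(V) ∈ τ.
  V = {}: π^{-1}(V) = ∅ ∈ τ ✓.
  V = {[x74=x76]}: π^{-1}(V) = {x74, x76} ∉ τ ✗.
  V = {[x75=x77]}: π^{-1}(V) = {x75, x77} ∉ τ ✗.
  V = {[x74=x76], [x75=x77]}: π^{-1}(V) = {x74, x75, x76, x77} ∈ τ ✓.
Open sets in the quotient: τ_Q = {{}, {[x74=x76], [x75=x77]}} (2 elements).


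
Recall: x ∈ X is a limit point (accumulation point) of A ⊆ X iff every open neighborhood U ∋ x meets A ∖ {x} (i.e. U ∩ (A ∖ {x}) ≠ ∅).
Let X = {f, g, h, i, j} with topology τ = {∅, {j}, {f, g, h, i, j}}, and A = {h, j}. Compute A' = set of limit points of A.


A' = {f, g, h, i}

For each x ∈ X, list the open sets U ∈ τ with x ∈ U, then check whether U ∩ (A ∖ {x}) ≠ ∅ for every such U.
  x = f: opens ∋ x are {f, g, h, i, j}; each meets A ∖ {f}, so x IS a limit point.
  x = g: opens ∋ x are {f, g, h, i, j}; each meets A ∖ {g}, so x IS a limit point.
  x = h: opens ∋ x are {f, g, h, i, j}; each meets A ∖ {h}, so x IS a limit point.
  x = i: opens ∋ x are {f, g, h, i, j}; each meets A ∖ {i}, so x IS a limit point.
  x = j: open {j} ∋ x has {j} ∩ (A ∖ {j}) = ∅, so x is NOT a limit point.
Collecting: A' = {f, g, h, i}.


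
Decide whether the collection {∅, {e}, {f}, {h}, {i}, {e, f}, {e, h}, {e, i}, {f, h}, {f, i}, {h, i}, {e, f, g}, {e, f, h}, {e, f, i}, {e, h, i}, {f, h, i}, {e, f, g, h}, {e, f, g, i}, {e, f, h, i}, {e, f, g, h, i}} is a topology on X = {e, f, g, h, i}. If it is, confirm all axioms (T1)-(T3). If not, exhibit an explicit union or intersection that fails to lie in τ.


τ IS a topology on X.

Axiom (T1): ∅ ∈ τ? Yes; X ∈ τ? Yes.
Axiom (T2/T3): check pairwise unions and intersections of members of τ.
All pairwise intersections and unions checked — each lies in τ. Therefore τ satisfies (T1), (T2), (T3): it IS a topology on X.


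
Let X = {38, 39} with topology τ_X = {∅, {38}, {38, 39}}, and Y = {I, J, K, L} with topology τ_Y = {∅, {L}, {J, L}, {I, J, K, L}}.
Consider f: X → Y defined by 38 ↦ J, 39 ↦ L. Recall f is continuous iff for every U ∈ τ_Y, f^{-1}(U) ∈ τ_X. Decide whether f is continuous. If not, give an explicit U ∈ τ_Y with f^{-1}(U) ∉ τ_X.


f is NOT continuous.

Compute f^{-1}(U) for each U ∈ τ_Y:
  U = ∅: f^{-1}(U) = ∅ ∈ τ_X ✓.
  U = {L}: f^{-1}(U) = {39} ∉ τ_X ✗.
  U = {J, L}: f^{-1}(U) = {38, 39} ∈ τ_X ✓.
  U = {I, J, K, L}: f^{-1}(U) = {38, 39} ∈ τ_X ✓.
Found U = {L} with f^{-1}(U) = {39} not in τ_X. Therefore f is NOT continuous.
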